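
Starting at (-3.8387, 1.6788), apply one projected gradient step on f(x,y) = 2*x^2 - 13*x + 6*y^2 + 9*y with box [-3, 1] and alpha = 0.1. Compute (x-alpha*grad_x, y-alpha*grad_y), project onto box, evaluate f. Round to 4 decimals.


Step 1: Compute gradient at (-3.8387, 1.6788).
grad_x = 2*2*-3.8387 - 13 = -28.3548
grad_y = 2*6*1.6788 + 9 = 29.1456
Step 2: Gradient step.
x_raw = -3.8387 - 0.1*-28.3548 = -1.0032
y_raw = 1.6788 - 0.1*29.1456 = -1.2358
Step 3: Project onto [-3, 1].
x_proj = clip(-1.0032) = -1.0032
y_proj = clip(-1.2358) = -1.2358
Step 4: Evaluate f.
f(-1.0032, -1.2358) = 13.0955


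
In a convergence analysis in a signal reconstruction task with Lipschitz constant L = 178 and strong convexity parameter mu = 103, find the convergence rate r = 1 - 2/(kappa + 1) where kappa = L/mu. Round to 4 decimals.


Step 1: Compute the condition number.
kappa = L/mu = 178/103 = 1.7282
Step 2: Compute the convergence rate.
r = 1 - 2/(kappa + 1) = 1 - 2*mu/(L + mu) = (L - mu)/(L + mu) = 75/281 = 0.2669


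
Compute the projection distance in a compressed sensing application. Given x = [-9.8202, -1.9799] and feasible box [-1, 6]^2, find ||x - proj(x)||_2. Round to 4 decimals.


Project each component onto [-1, 6].
clip(-9.8202) = -1.0, clip(-1.9799) = -1.0
Projection = [-1.0, -1.0]
Squared diffs: [77.7959, 0.9602]
Distance = sqrt(78.7561) = 8.8745


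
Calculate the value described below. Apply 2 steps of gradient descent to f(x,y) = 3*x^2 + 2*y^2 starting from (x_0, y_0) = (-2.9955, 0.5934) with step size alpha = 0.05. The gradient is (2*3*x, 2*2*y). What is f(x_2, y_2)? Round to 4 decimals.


Gradient descent on f(x,y) = 3*x^2 + 2*y^2.
Starting point: (-2.9955, 0.5934), alpha = 0.05
Step 1: grad_x = 2*3*-2.9955 = -17.973, grad_y = 2*2*0.5934 = 2.3736
  x_1 = -2.9955 - 0.05*-17.973 = -2.0969
  y_1 = 0.5934 - 0.05*2.3736 = 0.4747
Step 2: grad_x = 2*3*-2.0969 = -12.5811, grad_y = 2*2*0.4747 = 1.8989
  x_2 = -2.0969 - 0.05*-12.5811 = -1.4678
  y_2 = 0.4747 - 0.05*1.8989 = 0.3798
f(-1.4678, 0.3798) = 3*(-1.4678)^2 + 2*0.3798^2 = 6.7517


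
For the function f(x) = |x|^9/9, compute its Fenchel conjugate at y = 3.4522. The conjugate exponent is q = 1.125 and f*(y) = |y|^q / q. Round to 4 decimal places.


The conjugate exponent q satisfies 1/p + 1/q = 1.
p = 9, so q = 9/(9 - 1) = 1.125
|y|^q = 3.4522^1.125 = 4.0305
f*(3.4522) = 4.0305 / 1.125 = 3.5827


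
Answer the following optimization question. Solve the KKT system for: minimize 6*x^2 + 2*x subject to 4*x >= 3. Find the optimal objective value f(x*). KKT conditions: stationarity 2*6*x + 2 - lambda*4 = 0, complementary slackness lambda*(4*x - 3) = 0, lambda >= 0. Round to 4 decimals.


Step 1: Try lambda = 0 (constraint inactive).
x_unc = -2/(2*6) = -0.1667
Check: 4*-0.1667 = -0.6668 < 3 -- violated!
Step 2: Constraint must be active: 4*x = 3
x* = 3/4 = 0.75
lambda = (2*6*0.75 + 2)/4 = 2.75
Step 3: Compute optimal value.
f(x*) = 6*0.75^2 + 2*0.75 = 4.875


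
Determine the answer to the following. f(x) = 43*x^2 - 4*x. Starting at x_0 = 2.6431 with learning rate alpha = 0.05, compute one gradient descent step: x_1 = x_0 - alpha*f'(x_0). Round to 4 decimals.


We compute the gradient at x_0 and apply the update.
f'(x) = 86*x - 4
f'(2.6431) = 86*2.6431 - 4 = 223.3066
x_1 = 2.6431 - 0.05*223.3066 = -8.5222


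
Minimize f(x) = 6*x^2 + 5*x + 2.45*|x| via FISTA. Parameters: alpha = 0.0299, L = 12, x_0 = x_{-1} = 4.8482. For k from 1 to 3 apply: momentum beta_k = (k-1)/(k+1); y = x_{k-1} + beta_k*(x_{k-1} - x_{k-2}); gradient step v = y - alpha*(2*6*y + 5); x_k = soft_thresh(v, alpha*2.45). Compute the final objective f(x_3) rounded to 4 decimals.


FISTA on f(x) = 6*x^2 + 5*x + 2.45*|x|
L = 12, alpha = 0.0299
Iteration 1: beta = 0.0, y = 4.8482 + 0.0*(4.8482 - 4.8482) = 4.8482
  grad(y) = 63.1784, v = y - alpha*grad = 2.9592
  prox(v) = soft_thresh(2.9592, 0.0733) = 2.8859
Iteration 2: beta = 0.3333, y = 2.8859 + 0.3333*(2.8859 - 4.8482) = 2.2318
  grad(y) = 31.7818, v = y - alpha*grad = 1.2815
  prox(v) = soft_thresh(1.2815, 0.0733) = 1.2083
Iteration 3: beta = 0.5, y = 1.2083 + 0.5*(1.2083 - 2.8859) = 0.3695
  grad(y) = 9.4337, v = y - alpha*grad = 0.0874
  prox(v) = soft_thresh(0.0874, 0.0733) = 0.0141
f(x_3) = 6*0.0141^2 + 5*0.0141 + 2.45*|0.0141| = 0.1066


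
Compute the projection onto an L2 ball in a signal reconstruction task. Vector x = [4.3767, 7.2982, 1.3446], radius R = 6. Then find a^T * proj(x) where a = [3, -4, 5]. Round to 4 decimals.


Step 1: Compute ||x|| (intermediates to 6 decimals).
||x|| = sqrt(4.3767^2 + 7.2982^2 + 1.3446^2) = 8.615519
Step 2: Project.
Since ||x|| > R, scale = R/||x|| = 6/8.615519 = 0.696418, proj(x) = scale * x
proj(x) = [3.048013, 5.082598, 0.936404]
Step 3: Dot product.
a^T * proj(x) = 3*3.048013 - 4*5.082598 + 5*0.936404 = -6.5043


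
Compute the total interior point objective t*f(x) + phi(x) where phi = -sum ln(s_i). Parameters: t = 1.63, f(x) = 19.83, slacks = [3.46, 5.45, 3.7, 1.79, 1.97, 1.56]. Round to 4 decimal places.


Step 1: Compute log-barrier.
ln values: [1.2413, 1.6956, 1.3083, 0.5822, 0.678, 0.4447]
phi = -(1.2413 + 1.6956 + 1.3083 + 0.5822 + 0.678 + 0.4447) = -5.9502
Step 2: Compute augmented objective.
t*f(x) = 1.63*19.83 = 32.3229
Total = 32.3229 - 5.9502 = 26.3727


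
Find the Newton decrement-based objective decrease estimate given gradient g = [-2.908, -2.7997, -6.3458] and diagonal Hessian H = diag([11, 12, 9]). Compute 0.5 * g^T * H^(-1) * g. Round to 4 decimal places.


Step 1: H is diagonal, so H^(-1) * g = [-0.2644, -0.2333, -0.7051].
Step 2: g^T H^(-1) g = sum_i g_i^2 / H_ii
  = (-2.908)^2/11 + (-2.7997)^2/12 + (-6.3458)^2/9
  = 0.7688 + 0.6532 + 4.4744 = 5.8963
Step 3: Objective decrease = 0.5 * g^T H^(-1) g = 2.9482


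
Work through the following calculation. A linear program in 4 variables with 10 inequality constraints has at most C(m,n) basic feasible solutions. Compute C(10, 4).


Each vertex corresponds to some choice of n active constraints out of m, so the number of vertices is at most C(m, n) = m! / (n!(m-n)!).
m = 10, n = 4
Numerator: 10 * 9 * 8 * 7
Denominator: 4! = 24
C(10, 4) = 210


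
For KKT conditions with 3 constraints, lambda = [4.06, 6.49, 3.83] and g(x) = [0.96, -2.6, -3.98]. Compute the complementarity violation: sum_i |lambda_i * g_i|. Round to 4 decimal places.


KKT complementary slackness check:
lambda_1 * g_1 = 4.06 * 0.96 = 3.8976
lambda_2 * g_2 = 6.49 * -2.6 = -16.874
lambda_3 * g_3 = 3.83 * -3.98 = -15.2434
Total violation = 3.8976 + 16.874 + 15.2434 = 36.015


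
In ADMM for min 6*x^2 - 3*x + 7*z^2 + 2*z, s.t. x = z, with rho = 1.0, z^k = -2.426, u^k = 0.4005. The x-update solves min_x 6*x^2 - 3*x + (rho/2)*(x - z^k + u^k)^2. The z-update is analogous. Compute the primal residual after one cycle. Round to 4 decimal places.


ADMM iteration with rho = 1.0, z^k = -2.426, u^k = 0.4005
Step 1: x-update.
Minimize 6*x^2 - 3*x + (1.0/2)*(x + 2.426 + 0.4005)^2
FOC: (2*6 + 1.0)*x = 3 + 1.0*(-2.426 - 0.4005)
x^{k+1} = 0.0133
Step 2: z-update.
Minimize 7*z^2 + 2*z + (1.0/2)*(0.0133 - z + 0.4005)^2
FOC: (2*7 + 1.0)*z = -2 + 1.0*(0.0133 + 0.4005)
z^{k+1} = -0.1057
Step 3: u-update.
u^{k+1} = 0.4005 + 0.0133 + 0.1057 = 0.5196
Step 4: Primal residual = |0.0133 + 0.1057| = 0.1191


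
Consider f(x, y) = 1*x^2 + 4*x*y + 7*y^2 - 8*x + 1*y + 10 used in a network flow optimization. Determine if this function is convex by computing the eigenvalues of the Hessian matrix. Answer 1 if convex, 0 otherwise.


The Hessian of f(x,y) = 1*x^2 + 4*x*y + 7*y^2 - 8*x + 1*y + 10 is:
H = [[2, 4], [4, 14]]
Trace = 2 + 14 = 16
Determinant = 2*14 - (4)^2 = 12
Discriminant = (16)^2 - 4*12 = 208.0
Eigenvalues: lambda_1 = 0.7889, lambda_2 = 15.2111
The function is convex.

1


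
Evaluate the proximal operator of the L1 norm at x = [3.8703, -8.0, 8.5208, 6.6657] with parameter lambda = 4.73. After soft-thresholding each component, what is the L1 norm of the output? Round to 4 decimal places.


Soft-thresholding with lambda = 4.73:
prox(3.8703) = sign(3.8703)*max(|3.8703| - 4.73, 0) = 0.0
prox(-8.0) = sign(-8.0)*max(|-8.0| - 4.73, 0) = -3.27
prox(8.5208) = sign(8.5208)*max(|8.5208| - 4.73, 0) = 3.7908
prox(6.6657) = sign(6.6657)*max(|6.6657| - 4.73, 0) = 1.9357
prox(x) = [0.0, -3.27, 3.7908, 1.9357]
||prox(x)||_1 = 0.0 + 3.27 + 3.7908 + 1.9357 = 8.9965


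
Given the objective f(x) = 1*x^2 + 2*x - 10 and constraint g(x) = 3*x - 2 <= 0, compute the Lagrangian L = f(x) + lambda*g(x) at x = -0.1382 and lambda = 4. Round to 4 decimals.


Step 1: Evaluate f(x).
f(-0.1382) = 1*(-0.1382)^2 + 2*(-0.1382) - 10 = -10.2573
Step 2: Evaluate g(x).
g(-0.1382) = 3*-0.1382 - 2 = -2.4146
Step 3: Compute Lagrangian.
L = -10.2573 + 4*-2.4146 = -19.9157


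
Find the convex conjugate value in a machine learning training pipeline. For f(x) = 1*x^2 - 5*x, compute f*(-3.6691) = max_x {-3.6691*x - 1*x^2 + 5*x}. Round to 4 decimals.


f*(y) = sup_x {y*x - a*x^2 - b*x} = sup_x {(y-b)*x - a*x^2}
FOC: (y - b) - 2a*x = 0 => x* = (y - b)/(2a)
x* = (-3.6691 + 5)/(2*1) = 0.6655
f*(-3.6691) = (y-b)^2/(4a) = (-3.6691 + 5)^2/(4*1)
= 1.7713/4 = 0.4428


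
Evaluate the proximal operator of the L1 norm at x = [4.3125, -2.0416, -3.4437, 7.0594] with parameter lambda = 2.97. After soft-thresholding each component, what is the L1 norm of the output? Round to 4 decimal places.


Soft-thresholding with lambda = 2.97:
prox(4.3125) = sign(4.3125)*max(|4.3125| - 2.97, 0) = 1.3425
prox(-2.0416) = sign(-2.0416)*max(|-2.0416| - 2.97, 0) = 0.0
prox(-3.4437) = sign(-3.4437)*max(|-3.4437| - 2.97, 0) = -0.4737
prox(7.0594) = sign(7.0594)*max(|7.0594| - 2.97, 0) = 4.0894
prox(x) = [1.3425, 0.0, -0.4737, 4.0894]
||prox(x)||_1 = 1.3425 + 0.0 + 0.4737 + 4.0894 = 5.9056


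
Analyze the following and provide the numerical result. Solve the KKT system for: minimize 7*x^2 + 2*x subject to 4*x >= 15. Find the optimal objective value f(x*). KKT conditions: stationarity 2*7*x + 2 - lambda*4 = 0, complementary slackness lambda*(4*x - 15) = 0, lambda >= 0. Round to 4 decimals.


Step 1: Try lambda = 0 (constraint inactive).
x_unc = -2/(2*7) = -0.1429
Check: 4*-0.1429 = -0.5716 < 15 -- violated!
Step 2: Constraint must be active: 4*x = 15
x* = 15/4 = 3.75
lambda = (2*7*3.75 + 2)/4 = 13.625
Step 3: Compute optimal value.
f(x*) = 7*3.75^2 + 2*3.75 = 105.9375


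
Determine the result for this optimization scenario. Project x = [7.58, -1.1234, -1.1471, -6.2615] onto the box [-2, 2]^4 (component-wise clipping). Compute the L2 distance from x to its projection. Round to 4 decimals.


Project each component onto [-2, 2].
clip(7.58) = 2.0, clip(-1.1234) = -1.1234, clip(-1.1471) = -1.1471, clip(-6.2615) = -2.0
Projection = [2.0, -1.1234, -1.1471, -2.0]
Squared diffs: [31.1364, 0.0, 0.0, 18.1604]
Distance = sqrt(49.2968) = 7.0212


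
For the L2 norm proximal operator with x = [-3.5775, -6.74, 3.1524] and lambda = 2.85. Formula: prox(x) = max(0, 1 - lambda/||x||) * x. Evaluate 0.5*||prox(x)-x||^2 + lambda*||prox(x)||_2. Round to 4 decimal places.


Step 1: Compute ||x||.
||x|| = 8.2561
Step 2: Compute scaling factor.
scale = max(0, 1 - 2.85/8.2561) = 0.6548
Step 3: prox(x) = [-2.3426, -4.4134, 2.0642]
||prox(x)|| = 5.4061
Step 4: Proximal objective.
0.5*||prox-x||^2 = 4.0613
lambda*||prox|| = 15.4074
Total = 19.4687


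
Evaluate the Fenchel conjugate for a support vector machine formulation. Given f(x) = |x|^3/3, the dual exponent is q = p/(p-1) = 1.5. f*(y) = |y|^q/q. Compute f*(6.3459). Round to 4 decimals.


The conjugate exponent q satisfies 1/p + 1/q = 1.
p = 3, so q = 3/(3 - 1) = 1.5
|y|^q = 6.3459^1.5 = 15.986
f*(6.3459) = 15.986 / 1.5 = 10.6573


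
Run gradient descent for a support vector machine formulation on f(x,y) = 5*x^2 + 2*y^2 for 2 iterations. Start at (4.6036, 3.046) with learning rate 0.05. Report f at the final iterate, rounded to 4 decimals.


Gradient descent on f(x,y) = 5*x^2 + 2*y^2.
Starting point: (4.6036, 3.046), alpha = 0.05
Step 1: grad_x = 2*5*4.6036 = 46.036, grad_y = 2*2*3.046 = 12.184
  x_1 = 4.6036 - 0.05*46.036 = 2.3018
  y_1 = 3.046 - 0.05*12.184 = 2.4368
Step 2: grad_x = 2*5*2.3018 = 23.018, grad_y = 2*2*2.4368 = 9.7472
  x_2 = 2.3018 - 0.05*23.018 = 1.1509
  y_2 = 2.4368 - 0.05*9.7472 = 1.9494
f(1.1509, 1.9494) = 5*1.1509^2 + 2*1.9494^2 = 14.2235


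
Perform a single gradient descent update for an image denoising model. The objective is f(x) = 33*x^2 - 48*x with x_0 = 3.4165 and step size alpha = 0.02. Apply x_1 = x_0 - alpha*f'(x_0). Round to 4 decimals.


We compute the gradient at x_0 and apply the update.
f'(x) = 66*x - 48
f'(3.4165) = 66*3.4165 - 48 = 177.489
x_1 = 3.4165 - 0.02*177.489 = -0.1333


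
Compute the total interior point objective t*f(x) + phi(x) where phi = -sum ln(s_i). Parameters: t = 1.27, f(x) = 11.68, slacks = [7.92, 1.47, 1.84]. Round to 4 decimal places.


Step 1: Compute log-barrier.
ln values: [2.0694, 0.3853, 0.6098]
phi = -(2.0694 + 0.3853 + 0.6098) = -3.0644
Step 2: Compute augmented objective.
t*f(x) = 1.27*11.68 = 14.8336
Total = 14.8336 - 3.0644 = 11.7692


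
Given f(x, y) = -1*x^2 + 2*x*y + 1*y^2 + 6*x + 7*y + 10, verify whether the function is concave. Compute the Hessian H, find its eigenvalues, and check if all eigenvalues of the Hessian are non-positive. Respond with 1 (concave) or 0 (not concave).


The Hessian of f(x,y) = -1*x^2 + 2*x*y + 1*y^2 + 6*x + 7*y + 10 is:
H = [[-2, 2], [2, 2]]
Trace = -2 + 2 = 0
Determinant = -2*2 - (2)^2 = -8
Discriminant = (0)^2 - 4*-8 = 32.0
Eigenvalues: lambda_1 = -2.8284, lambda_2 = 2.8284
The function is not concave.

0


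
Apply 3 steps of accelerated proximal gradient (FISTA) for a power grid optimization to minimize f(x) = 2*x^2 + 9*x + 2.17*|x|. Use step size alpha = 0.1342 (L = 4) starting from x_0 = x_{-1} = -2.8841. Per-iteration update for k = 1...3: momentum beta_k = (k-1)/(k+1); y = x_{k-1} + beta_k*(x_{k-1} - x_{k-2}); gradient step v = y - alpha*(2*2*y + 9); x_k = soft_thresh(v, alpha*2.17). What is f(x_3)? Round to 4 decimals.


FISTA on f(x) = 2*x^2 + 9*x + 2.17*|x|
L = 4, alpha = 0.1342
Iteration 1: beta = 0.0, y = -2.8841 + 0.0*(-2.8841 + 2.8841) = -2.8841
  grad(y) = -2.5364, v = y - alpha*grad = -2.5437
  prox(v) = soft_thresh(-2.5437, 0.2912) = -2.2525
Iteration 2: beta = 0.3333, y = -2.2525 + 0.3333*(-2.2525 + 2.8841) = -2.042
  grad(y) = 0.8321, v = y - alpha*grad = -2.1536
  prox(v) = soft_thresh(-2.1536, 0.2912) = -1.8624
Iteration 3: beta = 0.5, y = -1.8624 + 0.5*(-1.8624 + 2.2525) = -1.6674
  grad(y) = 2.3304, v = y - alpha*grad = -1.9801
  prox(v) = soft_thresh(-1.9801, 0.2912) = -1.6889
f(x_3) = 2*(-1.6889)^2 + 9*(-1.6889) + 2.17*|-1.6889| = -5.8304


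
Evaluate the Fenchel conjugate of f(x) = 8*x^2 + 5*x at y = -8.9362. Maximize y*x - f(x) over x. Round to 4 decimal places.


f*(y) = sup_x {y*x - a*x^2 - b*x} = sup_x {(y-b)*x - a*x^2}
FOC: (y - b) - 2a*x = 0 => x* = (y - b)/(2a)
x* = (-8.9362 - 5)/(2*8) = -0.871
f*(-8.9362) = (y-b)^2/(4a) = (-8.9362 - 5)^2/(4*8)
= 194.2177/32 = 6.0693


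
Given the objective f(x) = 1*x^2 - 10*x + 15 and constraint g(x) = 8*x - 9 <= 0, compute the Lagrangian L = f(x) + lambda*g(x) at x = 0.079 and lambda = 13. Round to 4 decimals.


Step 1: Evaluate f(x).
f(0.079) = 1*0.079^2 - 10*0.079 + 15 = 14.2162
Step 2: Evaluate g(x).
g(0.079) = 8*0.079 - 9 = -8.368
Step 3: Compute Lagrangian.
L = 14.2162 + 13*-8.368 = -94.5678


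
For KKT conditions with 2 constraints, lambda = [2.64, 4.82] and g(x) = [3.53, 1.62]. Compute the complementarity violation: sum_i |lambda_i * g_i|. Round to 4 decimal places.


KKT complementary slackness check:
lambda_1 * g_1 = 2.64 * 3.53 = 9.3192
lambda_2 * g_2 = 4.82 * 1.62 = 7.8084
Total violation = 9.3192 + 7.8084 = 17.1276


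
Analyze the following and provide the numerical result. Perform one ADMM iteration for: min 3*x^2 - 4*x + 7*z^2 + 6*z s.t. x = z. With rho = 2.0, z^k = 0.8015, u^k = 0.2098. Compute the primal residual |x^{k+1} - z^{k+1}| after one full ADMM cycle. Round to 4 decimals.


ADMM iteration with rho = 2.0, z^k = 0.8015, u^k = 0.2098
Step 1: x-update.
Minimize 3*x^2 - 4*x + (2.0/2)*(x - 0.8015 + 0.2098)^2
FOC: (2*3 + 2.0)*x = 4 + 2.0*(0.8015 - 0.2098)
x^{k+1} = 0.6479
Step 2: z-update.
Minimize 7*z^2 + 6*z + (2.0/2)*(0.6479 - z + 0.2098)^2
FOC: (2*7 + 2.0)*z = -6 + 2.0*(0.6479 + 0.2098)
z^{k+1} = -0.2678
Step 3: u-update.
u^{k+1} = 0.2098 + 0.6479 + 0.2678 = 1.1255
Step 4: Primal residual = |0.6479 + 0.2678| = 0.9157


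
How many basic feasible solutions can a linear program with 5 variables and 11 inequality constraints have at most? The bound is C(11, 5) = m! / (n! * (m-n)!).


Each vertex corresponds to some choice of n active constraints out of m, so the number of vertices is at most C(m, n) = m! / (n!(m-n)!).
m = 11, n = 5
Numerator: 11 * 10 * 9 * 8 * 7
Denominator: 5! = 120
C(11, 5) = 462


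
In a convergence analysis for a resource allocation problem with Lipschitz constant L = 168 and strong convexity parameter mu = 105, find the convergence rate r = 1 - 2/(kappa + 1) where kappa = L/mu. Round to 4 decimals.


Step 1: Compute the condition number.
kappa = L/mu = 168/105 = 1.6
Step 2: Compute the convergence rate.
r = 1 - 2/(kappa + 1) = 1 - 2*mu/(L + mu) = (L - mu)/(L + mu) = 63/273 = 0.2308


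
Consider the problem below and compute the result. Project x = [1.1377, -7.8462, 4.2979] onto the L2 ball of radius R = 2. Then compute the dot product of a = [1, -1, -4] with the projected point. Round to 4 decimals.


Step 1: Compute ||x|| (intermediates to 6 decimals).
||x|| = sqrt(1.1377^2 + (-7.8462)^2 + 4.2979^2) = 9.018268
Step 2: Project.
Since ||x|| > R, scale = R/||x|| = 2/9.018268 = 0.221772, proj(x) = scale * x
proj(x) = [0.25231, -1.740067, 0.953154]
Step 3: Dot product.
a^T * proj(x) = 1*0.25231 - 1*(-1.740067) - 4*0.953154 = -1.8202


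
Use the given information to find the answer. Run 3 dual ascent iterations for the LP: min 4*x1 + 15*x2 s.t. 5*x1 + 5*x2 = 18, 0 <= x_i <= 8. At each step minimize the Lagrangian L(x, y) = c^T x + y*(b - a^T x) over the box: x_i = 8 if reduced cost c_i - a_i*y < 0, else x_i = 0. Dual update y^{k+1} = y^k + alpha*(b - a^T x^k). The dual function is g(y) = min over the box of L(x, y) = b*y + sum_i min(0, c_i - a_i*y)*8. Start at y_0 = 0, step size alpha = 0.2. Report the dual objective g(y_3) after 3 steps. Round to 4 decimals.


Dual ascent for LP: min 4*x1 + 15*x2, 5*x1 + 5*x2 = 18, 0 <= x_i <= 8
Step 1: y^k = 0.0, reduced costs: (4.0, 15.0)
  x^k = (0.0, 0.0), subgradient = b - a^T x = 18.0
  y^{k+1} = 0.0 + 0.2*18.0 = 3.6
Step 2: y^k = 3.6, reduced costs: (-14.0, -3.0)
  x^k = (8.0, 8.0), subgradient = b - a^T x = -62.0
  y^{k+1} = 3.6 + 0.2*-62.0 = -8.8
Step 3: y^k = -8.8, reduced costs: (48.0, 59.0)
  x^k = (0.0, 0.0), subgradient = b - a^T x = 18.0
  y^{k+1} = -8.8 + 0.2*18.0 = -5.2
Dual objective at y_3 = -5.2: reduced costs (30.0, 41.0), box minimizer x = (0.0, 0.0)
g(y_3) = b*y + (c1 - a1*y)*x1 + (c2 - a2*y)*x2 = 18*(-5.2) + 30.0*0.0 + 41.0*0.0 = -93.6 + 0.0 + 0.0 = -93.6


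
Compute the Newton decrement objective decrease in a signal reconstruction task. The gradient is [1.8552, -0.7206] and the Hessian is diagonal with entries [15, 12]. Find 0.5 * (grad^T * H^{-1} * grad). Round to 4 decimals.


Step 1: H is diagonal, so H^(-1) * g = [0.1237, -0.0601].
Step 2: g^T H^(-1) g = sum_i g_i^2 / H_ii
  = (1.8552)^2/15 + (-0.7206)^2/12
  = 0.2295 + 0.0433 = 0.2727
Step 3: Objective decrease = 0.5 * g^T H^(-1) g = 0.1364


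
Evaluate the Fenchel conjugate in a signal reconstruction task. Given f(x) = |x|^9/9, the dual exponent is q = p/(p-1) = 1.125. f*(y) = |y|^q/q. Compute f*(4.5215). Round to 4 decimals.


The conjugate exponent q satisfies 1/p + 1/q = 1.
p = 9, so q = 9/(9 - 1) = 1.125
|y|^q = 4.5215^1.125 = 5.46
f*(4.5215) = 5.46 / 1.125 = 4.8533


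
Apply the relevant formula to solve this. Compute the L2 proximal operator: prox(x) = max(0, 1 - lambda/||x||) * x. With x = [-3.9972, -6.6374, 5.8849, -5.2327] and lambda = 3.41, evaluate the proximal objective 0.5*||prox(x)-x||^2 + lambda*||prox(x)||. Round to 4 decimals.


Step 1: Compute ||x||.
||x|| = 11.0474
Step 2: Compute scaling factor.
scale = max(0, 1 - 3.41/11.0474) = 0.6913
Step 3: prox(x) = [-2.7634, -4.5886, 4.0684, -3.6175]
||prox(x)|| = 7.6374
Step 4: Proximal objective.
0.5*||prox-x||^2 = 5.8141
lambda*||prox|| = 26.0435
Total = 31.8577


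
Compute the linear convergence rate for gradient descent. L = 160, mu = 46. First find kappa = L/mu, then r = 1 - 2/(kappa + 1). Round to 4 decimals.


Step 1: Compute the condition number.
kappa = L/mu = 160/46 = 3.4783
Step 2: Compute the convergence rate.
r = 1 - 2/(kappa + 1) = 1 - 2*mu/(L + mu) = (L - mu)/(L + mu) = 114/206 = 0.5534


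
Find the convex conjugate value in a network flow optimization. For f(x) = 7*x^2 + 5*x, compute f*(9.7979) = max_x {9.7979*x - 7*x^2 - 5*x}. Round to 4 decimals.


f*(y) = sup_x {y*x - a*x^2 - b*x} = sup_x {(y-b)*x - a*x^2}
FOC: (y - b) - 2a*x = 0 => x* = (y - b)/(2a)
x* = (9.7979 - 5)/(2*7) = 0.3427
f*(9.7979) = (y-b)^2/(4a) = (9.7979 - 5)^2/(4*7)
= 23.0198/28 = 0.8221


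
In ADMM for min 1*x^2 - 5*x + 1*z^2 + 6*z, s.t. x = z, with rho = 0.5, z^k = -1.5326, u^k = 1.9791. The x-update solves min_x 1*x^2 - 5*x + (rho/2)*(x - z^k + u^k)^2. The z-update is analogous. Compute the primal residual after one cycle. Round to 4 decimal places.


ADMM iteration with rho = 0.5, z^k = -1.5326, u^k = 1.9791
Step 1: x-update.
Minimize 1*x^2 - 5*x + (0.5/2)*(x + 1.5326 + 1.9791)^2
FOC: (2*1 + 0.5)*x = 5 + 0.5*(-1.5326 - 1.9791)
x^{k+1} = 1.2977
Step 2: z-update.
Minimize 1*z^2 + 6*z + (0.5/2)*(1.2977 - z + 1.9791)^2
FOC: (2*1 + 0.5)*z = -6 + 0.5*(1.2977 + 1.9791)
z^{k+1} = -1.7446
Step 3: u-update.
u^{k+1} = 1.9791 + 1.2977 + 1.7446 = 5.0214
Step 4: Primal residual = |1.2977 + 1.7446| = 3.0423


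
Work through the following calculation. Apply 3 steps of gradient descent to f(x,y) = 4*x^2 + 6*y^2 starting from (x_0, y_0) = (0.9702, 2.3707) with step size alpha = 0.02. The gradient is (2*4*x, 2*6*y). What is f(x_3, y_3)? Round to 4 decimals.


Gradient descent on f(x,y) = 4*x^2 + 6*y^2.
Starting point: (0.9702, 2.3707), alpha = 0.02
Step 1: grad_x = 2*4*0.9702 = 7.7616, grad_y = 2*6*2.3707 = 28.4484
  x_1 = 0.9702 - 0.02*7.7616 = 0.815
  y_1 = 2.3707 - 0.02*28.4484 = 1.8017
Step 2: grad_x = 2*4*0.815 = 6.5197, grad_y = 2*6*1.8017 = 21.6208
  x_2 = 0.815 - 0.02*6.5197 = 0.6846
  y_2 = 1.8017 - 0.02*21.6208 = 1.3693
Step 3: grad_x = 2*4*0.6846 = 5.4766, grad_y = 2*6*1.3693 = 16.4318
  x_3 = 0.6846 - 0.02*5.4766 = 0.575
  y_3 = 1.3693 - 0.02*16.4318 = 1.0407
f(0.575, 1.0407) = 4*0.575^2 + 6*1.0407^2 = 7.8208


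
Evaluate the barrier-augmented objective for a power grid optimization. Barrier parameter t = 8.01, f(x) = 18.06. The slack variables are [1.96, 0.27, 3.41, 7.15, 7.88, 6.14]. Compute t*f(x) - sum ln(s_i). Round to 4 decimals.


Step 1: Compute log-barrier.
ln values: [0.6729, -1.3093, 1.2267, 1.9671, 2.0643, 1.8148]
phi = -(0.6729 - 1.3093 + 1.2267 + 1.9671 + 2.0643 + 1.8148) = -6.4366
Step 2: Compute augmented objective.
t*f(x) = 8.01*18.06 = 144.6606
Total = 144.6606 - 6.4366 = 138.224


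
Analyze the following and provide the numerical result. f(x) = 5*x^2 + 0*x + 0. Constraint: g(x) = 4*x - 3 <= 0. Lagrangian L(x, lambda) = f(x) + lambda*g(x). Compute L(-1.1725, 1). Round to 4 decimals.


Step 1: Evaluate f(x).
f(-1.1725) = 5*(-1.1725)^2 + 0*(-1.1725) + 0 = 6.8738
Step 2: Evaluate g(x).
g(-1.1725) = 4*-1.1725 - 3 = -7.69
Step 3: Compute Lagrangian.
L = 6.8738 + 1*-7.69 = -0.8162


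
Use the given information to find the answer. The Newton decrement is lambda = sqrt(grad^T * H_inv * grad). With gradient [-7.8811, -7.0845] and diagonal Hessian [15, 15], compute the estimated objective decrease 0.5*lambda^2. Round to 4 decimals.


Step 1: H is diagonal, so H^(-1) * g = [-0.5254, -0.4723].
Step 2: g^T H^(-1) g = sum_i g_i^2 / H_ii
  = (-7.8811)^2/15 + (-7.0845)^2/15
  = 4.1408 + 3.346 = 7.4868
Step 3: Objective decrease = 0.5 * g^T H^(-1) g = 3.7434


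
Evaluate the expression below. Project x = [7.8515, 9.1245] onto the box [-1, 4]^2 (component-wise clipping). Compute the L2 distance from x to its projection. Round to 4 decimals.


Project each component onto [-1, 4].
clip(7.8515) = 4.0, clip(9.1245) = 4.0
Projection = [4.0, 4.0]
Squared diffs: [14.8341, 26.2605]
Distance = sqrt(41.0946) = 6.4105


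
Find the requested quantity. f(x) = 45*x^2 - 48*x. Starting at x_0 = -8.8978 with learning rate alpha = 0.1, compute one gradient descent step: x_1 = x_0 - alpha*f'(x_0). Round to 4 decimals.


We compute the gradient at x_0 and apply the update.
f'(x) = 90*x - 48
f'(-8.8978) = 90*-8.8978 - 48 = -848.802
x_1 = -8.8978 - 0.1*-848.802 = 75.9824


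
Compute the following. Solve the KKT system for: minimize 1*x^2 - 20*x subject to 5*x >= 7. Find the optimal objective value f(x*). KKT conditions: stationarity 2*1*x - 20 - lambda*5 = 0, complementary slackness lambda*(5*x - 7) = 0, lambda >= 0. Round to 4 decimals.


Step 1: Try lambda = 0 (constraint inactive).
Stationarity: 2*1*x - 20 = 0
x* = 20/(2*1) = 10.0
Check constraint: 5*10.0 = 50.0 >= 7 -- satisfied.
Step 2: Compute optimal value.
f(x*) = 1*10.0^2 - 20*10.0 = -100.0


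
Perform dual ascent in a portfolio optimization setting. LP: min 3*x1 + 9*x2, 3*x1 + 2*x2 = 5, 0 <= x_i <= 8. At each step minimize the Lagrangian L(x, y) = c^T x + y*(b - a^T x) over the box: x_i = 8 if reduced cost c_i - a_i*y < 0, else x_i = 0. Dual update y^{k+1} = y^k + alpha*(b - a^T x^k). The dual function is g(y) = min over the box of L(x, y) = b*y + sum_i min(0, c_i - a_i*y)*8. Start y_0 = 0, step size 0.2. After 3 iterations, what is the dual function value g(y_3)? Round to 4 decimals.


Dual ascent for LP: min 3*x1 + 9*x2, 3*x1 + 2*x2 = 5, 0 <= x_i <= 8
Step 1: y^k = 0.0, reduced costs: (3.0, 9.0)
  x^k = (0.0, 0.0), subgradient = b - a^T x = 5.0
  y^{k+1} = 0.0 + 0.2*5.0 = 1.0
Step 2: y^k = 1.0, reduced costs: (0.0, 7.0)
  x^k = (0.0, 0.0), subgradient = b - a^T x = 5.0
  y^{k+1} = 1.0 + 0.2*5.0 = 2.0
Step 3: y^k = 2.0, reduced costs: (-3.0, 5.0)
  x^k = (8.0, 0.0), subgradient = b - a^T x = -19.0
  y^{k+1} = 2.0 + 0.2*-19.0 = -1.8
Dual objective at y_3 = -1.8: reduced costs (8.4, 12.6), box minimizer x = (0.0, 0.0)
g(y_3) = b*y + (c1 - a1*y)*x1 + (c2 - a2*y)*x2 = 5*(-1.8) + 8.4*0.0 + 12.6*0.0 = -9.0 + 0.0 + 0.0 = -9.0


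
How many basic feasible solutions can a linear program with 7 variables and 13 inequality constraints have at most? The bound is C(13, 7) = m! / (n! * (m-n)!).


Each vertex corresponds to some choice of n active constraints out of m, so the number of vertices is at most C(m, n) = m! / (n!(m-n)!).
m = 13, n = 7
Numerator: 13 * 12 * 11 * 10 * 9 * 8 * 7
Denominator: 7! = 5040
C(13, 7) = 1716


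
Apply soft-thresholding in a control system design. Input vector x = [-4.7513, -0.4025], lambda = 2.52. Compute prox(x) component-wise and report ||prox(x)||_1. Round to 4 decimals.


Soft-thresholding with lambda = 2.52:
prox(-4.7513) = sign(-4.7513)*max(|-4.7513| - 2.52, 0) = -2.2313
prox(-0.4025) = sign(-0.4025)*max(|-0.4025| - 2.52, 0) = 0.0
prox(x) = [-2.2313, 0.0]
||prox(x)||_1 = 2.2313 + 0.0 = 2.2313


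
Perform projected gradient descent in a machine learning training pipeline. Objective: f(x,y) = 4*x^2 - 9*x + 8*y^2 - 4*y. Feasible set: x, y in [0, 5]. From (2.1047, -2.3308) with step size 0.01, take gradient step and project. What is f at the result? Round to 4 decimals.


Step 1: Compute gradient at (2.1047, -2.3308).
grad_x = 2*4*2.1047 - 9 = 7.8376
grad_y = 2*8*-2.3308 - 4 = -41.2928
Step 2: Gradient step.
x_raw = 2.1047 - 0.01*7.8376 = 2.0263
y_raw = -2.3308 - 0.01*-41.2928 = -1.9179
Step 3: Project onto [0, 5].
x_proj = clip(2.0263) = 2.0263
y_proj = clip(-1.9179) = 0.0
Step 4: Evaluate f.
f(2.0263, 0.0) = -1.813


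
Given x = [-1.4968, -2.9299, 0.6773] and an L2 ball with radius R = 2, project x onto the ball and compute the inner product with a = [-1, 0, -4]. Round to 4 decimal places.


Step 1: Compute ||x|| (intermediates to 6 decimals).
||x|| = sqrt((-1.4968)^2 + (-2.9299)^2 + 0.6773^2) = 3.359086
Step 2: Project.
Since ||x|| > R, scale = R/||x|| = 2/3.359086 = 0.5954, proj(x) = scale * x
proj(x) = [-0.891195, -1.744462, 0.403264]
Step 3: Dot product.
a^T * proj(x) = -1*(-0.891195) + 0*(-1.744462) - 4*0.403264 = -0.7219


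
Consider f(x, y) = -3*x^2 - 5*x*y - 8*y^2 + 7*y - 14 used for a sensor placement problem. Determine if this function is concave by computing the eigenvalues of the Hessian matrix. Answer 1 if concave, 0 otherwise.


The Hessian of f(x,y) = -3*x^2 - 5*x*y - 8*y^2 + 7*y - 14 is:
H = [[-6, -5], [-5, -16]]
Trace = -6 - 16 = -22
Determinant = -6*-16 - (-5)^2 = 71
Discriminant = (-22)^2 - 4*71 = 200.0
Eigenvalues: lambda_1 = -18.0711, lambda_2 = -3.9289
The function is concave.

1


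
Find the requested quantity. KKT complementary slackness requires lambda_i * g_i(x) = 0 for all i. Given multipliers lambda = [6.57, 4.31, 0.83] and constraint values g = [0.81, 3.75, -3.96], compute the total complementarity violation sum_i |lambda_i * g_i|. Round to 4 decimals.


KKT complementary slackness check:
lambda_1 * g_1 = 6.57 * 0.81 = 5.3217
lambda_2 * g_2 = 4.31 * 3.75 = 16.1625
lambda_3 * g_3 = 0.83 * -3.96 = -3.2868
Total violation = 5.3217 + 16.1625 + 3.2868 = 24.771


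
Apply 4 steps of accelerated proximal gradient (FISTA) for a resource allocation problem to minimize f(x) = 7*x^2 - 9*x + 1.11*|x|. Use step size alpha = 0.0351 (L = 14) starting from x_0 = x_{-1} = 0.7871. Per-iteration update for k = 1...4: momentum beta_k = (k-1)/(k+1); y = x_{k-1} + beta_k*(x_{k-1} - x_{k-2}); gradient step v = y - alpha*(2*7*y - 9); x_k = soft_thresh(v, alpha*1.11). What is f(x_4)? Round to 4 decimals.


FISTA on f(x) = 7*x^2 - 9*x + 1.11*|x|
L = 14, alpha = 0.0351
Iteration 1: beta = 0.0, y = 0.7871 + 0.0*(0.7871 - 0.7871) = 0.7871
  grad(y) = 2.0194, v = y - alpha*grad = 0.7162
  prox(v) = soft_thresh(0.7162, 0.039) = 0.6773
Iteration 2: beta = 0.3333, y = 0.6773 + 0.3333*(0.6773 - 0.7871) = 0.6406
  grad(y) = -0.031, v = y - alpha*grad = 0.6417
  prox(v) = soft_thresh(0.6417, 0.039) = 0.6028
Iteration 3: beta = 0.5, y = 0.6028 + 0.5*(0.6028 - 0.6773) = 0.5655
  grad(y) = -1.0826, v = y - alpha*grad = 0.6035
  prox(v) = soft_thresh(0.6035, 0.039) = 0.5646
Iteration 4: beta = 0.6, y = 0.5646 + 0.6*(0.5646 - 0.6028) = 0.5416
  grad(y) = -1.417, v = y - alpha*grad = 0.5914
  prox(v) = soft_thresh(0.5914, 0.039) = 0.5524
f(x_4) = 7*0.5524^2 - 9*0.5524 + 1.11*|0.5524| = -2.2224


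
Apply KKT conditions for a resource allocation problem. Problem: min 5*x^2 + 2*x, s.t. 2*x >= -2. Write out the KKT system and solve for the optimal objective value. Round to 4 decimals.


Step 1: Try lambda = 0 (constraint inactive).
Stationarity: 2*5*x + 2 = 0
x* = -2/(2*5) = -0.2
Check constraint: 2*-0.2 = -0.4 >= -2 -- satisfied.
Step 2: Compute optimal value.
f(x*) = 5*(-0.2)^2 + 2*(-0.2) = -0.2


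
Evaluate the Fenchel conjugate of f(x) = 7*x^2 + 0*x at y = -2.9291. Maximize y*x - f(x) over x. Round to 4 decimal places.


f*(y) = sup_x {y*x - a*x^2 - b*x} = sup_x {(y-b)*x - a*x^2}
FOC: (y - b) - 2a*x = 0 => x* = (y - b)/(2a)
x* = (-2.9291 - 0)/(2*7) = -0.2092
f*(-2.9291) = (y-b)^2/(4a) = (-2.9291 - 0)^2/(4*7)
= 8.5796/28 = 0.3064


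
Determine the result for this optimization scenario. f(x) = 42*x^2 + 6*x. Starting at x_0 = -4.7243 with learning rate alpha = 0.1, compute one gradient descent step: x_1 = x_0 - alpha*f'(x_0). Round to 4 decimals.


We compute the gradient at x_0 and apply the update.
f'(x) = 84*x + 6
f'(-4.7243) = 84*-4.7243 + 6 = -390.8412
x_1 = -4.7243 - 0.1*-390.8412 = 34.3598


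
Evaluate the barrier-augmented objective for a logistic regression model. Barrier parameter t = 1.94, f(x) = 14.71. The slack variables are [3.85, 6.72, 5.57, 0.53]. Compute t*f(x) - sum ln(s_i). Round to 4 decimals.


Step 1: Compute log-barrier.
ln values: [1.3481, 1.9051, 1.7174, -0.6349]
phi = -(1.3481 + 1.9051 + 1.7174 - 0.6349) = -4.3357
Step 2: Compute augmented objective.
t*f(x) = 1.94*14.71 = 28.5374
Total = 28.5374 - 4.3357 = 24.2017


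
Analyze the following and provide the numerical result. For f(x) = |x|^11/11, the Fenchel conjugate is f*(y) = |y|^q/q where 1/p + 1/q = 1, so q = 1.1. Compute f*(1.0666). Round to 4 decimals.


The conjugate exponent q satisfies 1/p + 1/q = 1.
p = 11, so q = 11/(11 - 1) = 1.1
|y|^q = 1.0666^1.1 = 1.0735
f*(1.0666) = 1.0735 / 1.1 = 0.9759


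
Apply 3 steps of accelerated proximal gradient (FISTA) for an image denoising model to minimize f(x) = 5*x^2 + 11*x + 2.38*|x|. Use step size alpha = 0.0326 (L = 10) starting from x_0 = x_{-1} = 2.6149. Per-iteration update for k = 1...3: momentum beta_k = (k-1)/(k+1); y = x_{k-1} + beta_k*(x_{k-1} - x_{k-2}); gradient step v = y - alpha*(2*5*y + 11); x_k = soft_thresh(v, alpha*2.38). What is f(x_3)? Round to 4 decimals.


FISTA on f(x) = 5*x^2 + 11*x + 2.38*|x|
L = 10, alpha = 0.0326
Iteration 1: beta = 0.0, y = 2.6149 + 0.0*(2.6149 - 2.6149) = 2.6149
  grad(y) = 37.149, v = y - alpha*grad = 1.4038
  prox(v) = soft_thresh(1.4038, 0.0776) = 1.3263
Iteration 2: beta = 0.3333, y = 1.3263 + 0.3333*(1.3263 - 2.6149) = 0.8967
  grad(y) = 19.9671, v = y - alpha*grad = 0.2458
  prox(v) = soft_thresh(0.2458, 0.0776) = 0.1682
Iteration 3: beta = 0.5, y = 0.1682 + 0.5*(0.1682 - 1.3263) = -0.4108
  grad(y) = 6.8916, v = y - alpha*grad = -0.6355
  prox(v) = soft_thresh(-0.6355, 0.0776) = -0.5579
f(x_3) = 5*(-0.5579)^2 + 11*(-0.5579) + 2.38*|-0.5579| = -3.2529


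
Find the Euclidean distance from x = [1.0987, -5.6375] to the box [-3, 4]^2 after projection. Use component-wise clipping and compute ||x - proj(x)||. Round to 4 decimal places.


Project each component onto [-3, 4].
clip(1.0987) = 1.0987, clip(-5.6375) = -3.0
Projection = [1.0987, -3.0]
Squared diffs: [0.0, 6.9564]
Distance = sqrt(6.9564) = 2.6375


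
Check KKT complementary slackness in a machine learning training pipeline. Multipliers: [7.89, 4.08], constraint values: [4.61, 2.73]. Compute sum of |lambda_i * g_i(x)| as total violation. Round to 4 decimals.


KKT complementary slackness check:
lambda_1 * g_1 = 7.89 * 4.61 = 36.3729
lambda_2 * g_2 = 4.08 * 2.73 = 11.1384
Total violation = 36.3729 + 11.1384 = 47.5113


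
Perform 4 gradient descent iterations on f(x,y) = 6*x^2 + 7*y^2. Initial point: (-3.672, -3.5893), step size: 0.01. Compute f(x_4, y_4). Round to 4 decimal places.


Gradient descent on f(x,y) = 6*x^2 + 7*y^2.
Starting point: (-3.672, -3.5893), alpha = 0.01
Step 1: grad_x = 2*6*-3.672 = -44.064, grad_y = 2*7*-3.5893 = -50.2502
  x_1 = -3.672 - 0.01*-44.064 = -3.2314
  y_1 = -3.5893 - 0.01*-50.2502 = -3.0868
Step 2: grad_x = 2*6*-3.2314 = -38.7763, grad_y = 2*7*-3.0868 = -43.2152
  x_2 = -3.2314 - 0.01*-38.7763 = -2.8436
  y_2 = -3.0868 - 0.01*-43.2152 = -2.6546
Step 3: grad_x = 2*6*-2.8436 = -34.1232, grad_y = 2*7*-2.6546 = -37.165
  x_3 = -2.8436 - 0.01*-34.1232 = -2.5024
  y_3 = -2.6546 - 0.01*-37.165 = -2.283
Step 4: grad_x = 2*6*-2.5024 = -30.0284, grad_y = 2*7*-2.283 = -31.9619
  x_4 = -2.5024 - 0.01*-30.0284 = -2.2021
  y_4 = -2.283 - 0.01*-31.9619 = -1.9634
f(-2.2021, -1.9634) = 6*(-2.2021)^2 + 7*(-1.9634)^2 = 56.0789


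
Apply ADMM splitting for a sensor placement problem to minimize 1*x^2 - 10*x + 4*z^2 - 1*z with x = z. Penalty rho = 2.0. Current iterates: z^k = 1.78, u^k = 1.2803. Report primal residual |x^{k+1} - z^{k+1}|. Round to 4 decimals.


ADMM iteration with rho = 2.0, z^k = 1.78, u^k = 1.2803
Step 1: x-update.
Minimize 1*x^2 - 10*x + (2.0/2)*(x - 1.78 + 1.2803)^2
FOC: (2*1 + 2.0)*x = 10 + 2.0*(1.78 - 1.2803)
x^{k+1} = 2.7499
Step 2: z-update.
Minimize 4*z^2 - 1*z + (2.0/2)*(2.7499 - z + 1.2803)^2
FOC: (2*4 + 2.0)*z = 1 + 2.0*(2.7499 + 1.2803)
z^{k+1} = 0.906
Step 3: u-update.
u^{k+1} = 1.2803 + 2.7499 - 0.906 = 3.1241
Step 4: Primal residual = |2.7499 - 0.906| = 1.8438


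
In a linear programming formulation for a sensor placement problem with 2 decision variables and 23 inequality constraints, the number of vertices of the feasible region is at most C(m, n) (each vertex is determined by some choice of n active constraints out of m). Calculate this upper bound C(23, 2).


Each vertex corresponds to some choice of n active constraints out of m, so the number of vertices is at most C(m, n) = m! / (n!(m-n)!).
m = 23, n = 2
Numerator: 23 * 22
Denominator: 2! = 2
C(23, 2) = 253


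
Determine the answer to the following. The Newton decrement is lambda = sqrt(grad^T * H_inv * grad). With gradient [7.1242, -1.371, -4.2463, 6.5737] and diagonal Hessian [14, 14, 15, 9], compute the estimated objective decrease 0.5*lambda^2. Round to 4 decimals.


Step 1: H is diagonal, so H^(-1) * g = [0.5089, -0.0979, -0.2831, 0.7304].
Step 2: g^T H^(-1) g = sum_i g_i^2 / H_ii
  = (7.1242)^2/14 + (-1.371)^2/14 + (-4.2463)^2/15 + (6.5737)^2/9
  = 3.6253 + 0.1343 + 1.2021 + 4.8015 = 9.7631
Step 3: Objective decrease = 0.5 * g^T H^(-1) g = 4.8816


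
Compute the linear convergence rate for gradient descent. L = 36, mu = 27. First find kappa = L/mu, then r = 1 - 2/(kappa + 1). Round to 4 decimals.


Step 1: Compute the condition number.
kappa = L/mu = 36/27 = 1.3333
Step 2: Compute the convergence rate.
r = 1 - 2/(kappa + 1) = 1 - 2*mu/(L + mu) = (L - mu)/(L + mu) = 9/63 = 0.1429


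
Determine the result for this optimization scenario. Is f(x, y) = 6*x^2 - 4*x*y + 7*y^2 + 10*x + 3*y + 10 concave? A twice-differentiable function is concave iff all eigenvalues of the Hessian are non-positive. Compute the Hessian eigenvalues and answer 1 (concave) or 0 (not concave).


The Hessian of f(x,y) = 6*x^2 - 4*x*y + 7*y^2 + 10*x + 3*y + 10 is:
H = [[12, -4], [-4, 14]]
Trace = 12 + 14 = 26
Determinant = 12*14 - (-4)^2 = 152
Discriminant = (26)^2 - 4*152 = 68.0
Eigenvalues: lambda_1 = 8.8769, lambda_2 = 17.1231
The function is not concave.

0


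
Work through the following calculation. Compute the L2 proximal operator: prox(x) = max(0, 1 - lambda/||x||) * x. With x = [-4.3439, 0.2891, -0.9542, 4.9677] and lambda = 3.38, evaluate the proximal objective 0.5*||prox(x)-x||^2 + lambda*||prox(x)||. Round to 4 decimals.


Step 1: Compute ||x||.
||x|| = 6.6739
Step 2: Compute scaling factor.
scale = max(0, 1 - 3.38/6.6739) = 0.4936
Step 3: prox(x) = [-2.1439, 0.1427, -0.4709, 2.4518]
||prox(x)|| = 3.2939
Step 4: Proximal objective.
0.5*||prox-x||^2 = 5.7122
lambda*||prox|| = 11.1334
Total = 16.8457


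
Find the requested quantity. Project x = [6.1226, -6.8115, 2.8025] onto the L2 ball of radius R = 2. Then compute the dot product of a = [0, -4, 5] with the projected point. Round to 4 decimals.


Step 1: Compute ||x|| (intermediates to 6 decimals).
||x|| = sqrt(6.1226^2 + (-6.8115)^2 + 2.8025^2) = 9.577931
Step 2: Project.
Since ||x|| > R, scale = R/||x|| = 2/9.577931 = 0.208813, proj(x) = scale * x
proj(x) = [1.278478, -1.42233, 0.585198]
Step 3: Dot product.
a^T * proj(x) = 0*1.278478 - 4*(-1.42233) + 5*0.585198 = 8.6153


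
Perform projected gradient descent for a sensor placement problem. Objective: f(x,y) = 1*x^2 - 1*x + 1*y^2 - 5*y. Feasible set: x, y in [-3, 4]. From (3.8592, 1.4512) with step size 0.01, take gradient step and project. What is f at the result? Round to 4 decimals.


Step 1: Compute gradient at (3.8592, 1.4512).
grad_x = 2*1*3.8592 - 1 = 6.7184
grad_y = 2*1*1.4512 - 5 = -2.0976
Step 2: Gradient step.
x_raw = 3.8592 - 0.01*6.7184 = 3.792
y_raw = 1.4512 - 0.01*-2.0976 = 1.4722
Step 3: Project onto [-3, 4].
x_proj = clip(3.792) = 3.792
y_proj = clip(1.4722) = 1.4722
Step 4: Evaluate f.
f(3.792, 1.4722) = 5.3938


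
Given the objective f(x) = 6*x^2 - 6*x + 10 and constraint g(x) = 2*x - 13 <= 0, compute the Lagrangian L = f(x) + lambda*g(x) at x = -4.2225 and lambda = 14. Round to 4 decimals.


Step 1: Evaluate f(x).
f(-4.2225) = 6*(-4.2225)^2 - 6*(-4.2225) + 10 = 142.312
Step 2: Evaluate g(x).
g(-4.2225) = 2*-4.2225 - 13 = -21.445
Step 3: Compute Lagrangian.
L = 142.312 + 14*-21.445 = -157.918


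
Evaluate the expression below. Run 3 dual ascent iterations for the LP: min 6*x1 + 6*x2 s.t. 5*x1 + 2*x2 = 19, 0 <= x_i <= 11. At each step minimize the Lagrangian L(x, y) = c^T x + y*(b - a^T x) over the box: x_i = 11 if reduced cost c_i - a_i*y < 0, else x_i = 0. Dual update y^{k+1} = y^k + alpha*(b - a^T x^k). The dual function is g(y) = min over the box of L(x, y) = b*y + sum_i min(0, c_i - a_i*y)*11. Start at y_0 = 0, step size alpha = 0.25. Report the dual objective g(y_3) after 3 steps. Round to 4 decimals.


Dual ascent for LP: min 6*x1 + 6*x2, 5*x1 + 2*x2 = 19, 0 <= x_i <= 11
Step 1: y^k = 0.0, reduced costs: (6.0, 6.0)
  x^k = (0.0, 0.0), subgradient = b - a^T x = 19.0
  y^{k+1} = 0.0 + 0.25*19.0 = 4.75
Step 2: y^k = 4.75, reduced costs: (-17.75, -3.5)
  x^k = (11.0, 11.0), subgradient = b - a^T x = -58.0
  y^{k+1} = 4.75 + 0.25*-58.0 = -9.75
Step 3: y^k = -9.75, reduced costs: (54.75, 25.5)
  x^k = (0.0, 0.0), subgradient = b - a^T x = 19.0
  y^{k+1} = -9.75 + 0.25*19.0 = -5.0
Dual objective at y_3 = -5.0: reduced costs (31.0, 16.0), box minimizer x = (0.0, 0.0)
g(y_3) = b*y + (c1 - a1*y)*x1 + (c2 - a2*y)*x2 = 19*(-5.0) + 31.0*0.0 + 16.0*0.0 = -95.0 + 0.0 + 0.0 = -95.0
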